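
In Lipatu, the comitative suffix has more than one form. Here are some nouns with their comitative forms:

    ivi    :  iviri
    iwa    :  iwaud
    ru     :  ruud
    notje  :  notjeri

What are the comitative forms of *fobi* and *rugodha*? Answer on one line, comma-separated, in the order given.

fobiri, rugodhaud

Looking at the last vowel of each stem: -ri when the last vowel of the stem is a front vowel (*ivi*, *notje*); -ud when the last vowel of the stem is a back vowel (*iwa*, *ru*).
The last vowel of *fobi* is /i/, which is a front vowel, so the suffix is -ri, giving *fobiri*.
*rugodha*: last vowel = /a/, a back vowel → -ud → *rugodhaud*.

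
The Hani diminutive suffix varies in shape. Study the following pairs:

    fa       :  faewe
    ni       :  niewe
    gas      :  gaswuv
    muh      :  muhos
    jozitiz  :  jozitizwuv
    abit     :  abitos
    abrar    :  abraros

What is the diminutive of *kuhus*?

The suffix is conditioned by the final sound: -wuv when the stem ends in a sibilant (*gas*, *jozitiz*); -os when the stem ends in a non-sibilant consonant (*muh*, *abit*, *abrar*); -ewe when the stem ends in a vowel (*fa*, *ni*).
The final sound of *kuhus* is /s/, which is a sibilant, so the suffix is -wuv, giving *kuhuswuv*.

kuhuswuv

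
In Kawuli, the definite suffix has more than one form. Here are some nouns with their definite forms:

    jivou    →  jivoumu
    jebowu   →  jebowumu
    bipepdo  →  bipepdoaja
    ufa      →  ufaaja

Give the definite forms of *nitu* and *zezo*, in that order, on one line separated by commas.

The pattern is height harmony: -mu when the last vowel of the stem is a high vowel (*jivou*, *jebowu*); -aja when the last vowel of the stem is a non-high vowel (*bipepdo*, *ufa*).
*nitu*: last vowel = /u/, a high vowel → -mu → *nitumu*.
*zezo* — last vowel /o/ (a non-high vowel) → -aja → *zezoaja*.

nitumu, zezoaja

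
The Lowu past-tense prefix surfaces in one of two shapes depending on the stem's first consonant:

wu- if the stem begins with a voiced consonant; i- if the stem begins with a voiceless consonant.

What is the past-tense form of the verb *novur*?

*novur* — first consonant /n/ (voiced) → wu- → *wunovur*.

wunovur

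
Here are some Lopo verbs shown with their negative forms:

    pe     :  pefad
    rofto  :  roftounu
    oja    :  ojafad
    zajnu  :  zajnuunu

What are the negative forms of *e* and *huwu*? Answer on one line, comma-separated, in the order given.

efad, huwuunu

The alternation tracks the last vowel of the stem — -unu when the last vowel of the stem is a rounded vowel (*rofto*, *zajnu*); -fad when the last vowel of the stem is an unrounded vowel (*pe*, *oja*).
*e* — last vowel /e/ (an unrounded vowel) → -fad → *efad*.
*huwu*: last vowel = /u/, a rounded vowel → -unu → *huwuunu*.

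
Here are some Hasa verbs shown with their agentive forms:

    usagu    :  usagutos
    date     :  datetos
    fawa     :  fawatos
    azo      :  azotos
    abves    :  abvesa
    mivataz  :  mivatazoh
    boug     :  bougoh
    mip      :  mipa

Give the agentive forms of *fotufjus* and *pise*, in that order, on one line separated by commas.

Looking at the final sound of each stem: -a when the stem ends in a voiceless consonant (*abves*, *mip*); -oh when the stem ends in a voiced consonant (*mivataz*, *boug*); -tos when the stem ends in a vowel (*usagu*, *date*, *fawa*, *azo*).
*fotufjus*: final sound = /s/, a voiceless consonant → -a → *fotufjusa*.
*pise* — final sound /e/ (a vowel) → -tos → *pisetos*.

fotufjusa, pisetos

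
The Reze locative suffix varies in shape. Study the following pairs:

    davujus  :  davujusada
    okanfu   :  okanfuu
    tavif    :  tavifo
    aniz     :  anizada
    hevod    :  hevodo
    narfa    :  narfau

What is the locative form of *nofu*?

Looking at the final sound of each stem: -ada when the stem ends in a sibilant (*davujus*, *aniz*); -o when the stem ends in a non-sibilant consonant (*tavif*, *hevod*); -u when the stem ends in a vowel (*okanfu*, *narfa*).
*nofu* — final sound /u/ (a vowel) → -u → *nofuu*.

nofuu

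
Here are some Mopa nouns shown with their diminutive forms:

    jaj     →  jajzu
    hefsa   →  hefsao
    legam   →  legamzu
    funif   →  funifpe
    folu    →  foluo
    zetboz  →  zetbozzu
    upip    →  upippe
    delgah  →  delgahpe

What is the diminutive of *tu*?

The pattern is voicing of the final sound: -pe when the stem ends in a voiceless consonant (*funif*, *upip*, *delgah*); -zu when the stem ends in a voiced consonant (*jaj*, *legam*, *zetboz*); -o when the stem ends in a vowel (*hefsa*, *folu*).
Since the final sound of *tu* is /u/ (a vowel), it takes -o, giving *tuo*.

tuo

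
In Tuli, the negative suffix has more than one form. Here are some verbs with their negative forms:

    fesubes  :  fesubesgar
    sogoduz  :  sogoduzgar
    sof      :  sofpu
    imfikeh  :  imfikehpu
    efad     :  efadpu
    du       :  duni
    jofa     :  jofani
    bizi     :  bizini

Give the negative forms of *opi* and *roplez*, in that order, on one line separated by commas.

The suffix is conditioned by the final sound: -gar when the stem ends in a sibilant (*fesubes*, *sogoduz*); -pu when the stem ends in a non-sibilant consonant (*sof*, *imfikeh*, *efad*); -ni when the stem ends in a vowel (*du*, *jofa*, *bizi*).
The final sound of *opi* is /i/, which is a vowel, so the suffix is -ni, giving *opini*.
*roplez* — final sound /z/ (a sibilant) → -gar → *roplezgar*.

opini, roplezgar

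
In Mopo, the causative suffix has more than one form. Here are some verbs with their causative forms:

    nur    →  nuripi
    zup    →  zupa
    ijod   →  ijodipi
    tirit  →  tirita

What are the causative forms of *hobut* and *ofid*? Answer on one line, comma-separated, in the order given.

The alternation tracks the final consonant of the stem — -a when the stem ends in a voiceless consonant (*zup*, *tirit*); -ipi when the stem ends in a voiced consonant (*nur*, *ijod*).
*hobut*: final consonant = /t/, voiceless → -a → *hobuta*.
The final consonant of *ofid* is /d/, which is voiced, so the suffix is -ipi, giving *ofidipi*.

hobuta, ofidipi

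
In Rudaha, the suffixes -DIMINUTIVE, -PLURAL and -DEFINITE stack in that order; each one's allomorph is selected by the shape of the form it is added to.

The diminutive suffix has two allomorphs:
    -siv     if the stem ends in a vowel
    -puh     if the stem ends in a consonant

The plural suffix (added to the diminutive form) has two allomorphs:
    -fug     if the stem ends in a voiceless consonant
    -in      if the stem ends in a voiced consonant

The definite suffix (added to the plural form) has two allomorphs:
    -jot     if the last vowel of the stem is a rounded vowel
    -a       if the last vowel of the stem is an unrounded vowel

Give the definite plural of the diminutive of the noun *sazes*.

The final sound of *sazes* is /s/, which is a consonant, so the diminutive suffix is -puh, giving *sazespuh*.
The final consonant of the diminutive form *sazespuh* is /h/, which is voiceless, so the plural suffix is -fug, giving *sazespuhfug*.
The last vowel of the plural form *sazespuhfug* is /u/, which is a rounded vowel, so the definite suffix is -jot, giving *sazespuhfugjot*.

sazespuhfugjot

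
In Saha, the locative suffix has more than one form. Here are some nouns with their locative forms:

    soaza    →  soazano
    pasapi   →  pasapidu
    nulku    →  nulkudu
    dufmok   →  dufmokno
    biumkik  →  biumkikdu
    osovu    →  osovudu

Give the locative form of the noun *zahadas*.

The suffix is conditioned by the last vowel: -du when the last vowel of the stem is a high vowel (*pasapi*, *nulku*, *biumkik*, *osovu*); -no when the last vowel of the stem is a non-high vowel (*soaza*, *dufmok*).
*zahadas*: last vowel = /a/, a non-high vowel → -no → *zahadasno*.

zahadasno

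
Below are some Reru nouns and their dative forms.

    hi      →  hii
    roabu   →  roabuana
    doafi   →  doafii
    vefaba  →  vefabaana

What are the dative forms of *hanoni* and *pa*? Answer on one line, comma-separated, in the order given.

The pattern is front/back vowel harmony: -i when the last vowel of the stem is a front vowel (*hi*, *doafi*); -ana when the last vowel of the stem is a back vowel (*roabu*, *vefaba*).
Since the last vowel of *hanoni* is /i/ (a front vowel), it takes -i, giving *hanonii*.
*pa* — last vowel /a/ (a back vowel) → -ana → *paana*.

hanonii, paana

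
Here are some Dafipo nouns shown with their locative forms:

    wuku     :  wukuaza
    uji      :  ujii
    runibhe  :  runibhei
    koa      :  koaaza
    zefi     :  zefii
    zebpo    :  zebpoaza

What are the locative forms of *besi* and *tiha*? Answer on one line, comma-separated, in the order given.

The suffix is conditioned by the last vowel: -i when the last vowel of the stem is a front vowel (*uji*, *runibhe*, *zefi*); -aza when the last vowel of the stem is a back vowel (*wuku*, *koa*, *zebpo*).
*besi* — last vowel /i/ (a front vowel) → -i → *besii*.
The last vowel of *tiha* is /a/, which is a back vowel, so the suffix is -aza, giving *tihaaza*.

besii, tihaaza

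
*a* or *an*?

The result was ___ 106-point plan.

a

The indefinite article is chosen by the initial *sound* of the following word, not its spelling.
The number *106* is spoken "one hundred …", beginning with /wʌn/ — a consonant sound.
So the article is *a*: The result was a 106-point plan.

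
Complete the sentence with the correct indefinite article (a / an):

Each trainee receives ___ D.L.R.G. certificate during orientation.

The indefinite article is chosen by the initial *sound* of the following word, not its spelling.
The initialism *D.L.R.G.* is read letter by letter; the first letter, D, is pronounced /diː/, which begins with a consonant sound.
So the article is *a*: Each trainee receives a D.L.R.G. certificate during orientation.

a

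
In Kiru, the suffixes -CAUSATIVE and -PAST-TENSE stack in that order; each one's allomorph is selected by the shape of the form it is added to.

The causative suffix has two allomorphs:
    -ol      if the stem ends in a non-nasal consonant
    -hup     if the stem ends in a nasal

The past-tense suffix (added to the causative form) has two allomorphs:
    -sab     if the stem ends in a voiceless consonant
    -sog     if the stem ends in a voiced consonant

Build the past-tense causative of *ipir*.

Since the final consonant of *ipir* is /r/ (non-nasal), it takes -ol, giving *ipirol*.
The final consonant of the causative form *ipirol* is /l/, which is voiced, so the past-tense suffix is -sog, giving *ipirolsog*.

ipirolsog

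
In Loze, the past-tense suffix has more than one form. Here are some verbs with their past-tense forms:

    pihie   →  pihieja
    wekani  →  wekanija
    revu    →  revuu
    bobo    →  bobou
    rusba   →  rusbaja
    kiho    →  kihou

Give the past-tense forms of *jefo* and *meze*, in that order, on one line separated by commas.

Looking at the last vowel of each stem: -u when the last vowel of the stem is a rounded vowel (*revu*, *bobo*, *kiho*); -ja when the last vowel of the stem is an unrounded vowel (*pihie*, *wekani*, *rusba*).
The last vowel of *jefo* is /o/, which is a rounded vowel, so the suffix is -u, giving *jefou*.
*meze* — last vowel /e/ (an unrounded vowel) → -ja → *mezeja*.

jefou, mezeja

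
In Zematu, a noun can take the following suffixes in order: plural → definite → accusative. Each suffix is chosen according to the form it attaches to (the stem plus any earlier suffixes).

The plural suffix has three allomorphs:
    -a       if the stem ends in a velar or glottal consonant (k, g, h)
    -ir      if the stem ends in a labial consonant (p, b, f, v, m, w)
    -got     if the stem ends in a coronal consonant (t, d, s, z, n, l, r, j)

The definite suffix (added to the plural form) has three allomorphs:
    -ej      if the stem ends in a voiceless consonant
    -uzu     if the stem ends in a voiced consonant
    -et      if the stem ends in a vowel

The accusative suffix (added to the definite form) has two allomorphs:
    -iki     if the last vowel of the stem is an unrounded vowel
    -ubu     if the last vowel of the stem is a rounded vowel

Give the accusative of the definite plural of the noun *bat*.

The final consonant of *bat* is /t/, which is coronal, so the plural suffix is -got, giving *batgot*.
The plural form *batgot* — final sound /t/ (a voiceless consonant) → -ej → *batgotej*.
Since the last vowel of the definite form *batgotej* is /e/ (an unrounded vowel), it takes -iki, giving *batgotejiki*.

batgotejiki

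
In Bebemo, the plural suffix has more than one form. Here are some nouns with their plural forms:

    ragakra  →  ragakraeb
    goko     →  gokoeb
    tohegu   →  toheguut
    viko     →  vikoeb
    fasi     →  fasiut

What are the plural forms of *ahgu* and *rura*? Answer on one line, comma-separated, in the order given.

ahguut, ruraeb

Looking at the last vowel of each stem: -ut when the last vowel of the stem is a high vowel (*tohegu*, *fasi*); -eb when the last vowel of the stem is a non-high vowel (*ragakra*, *goko*, *viko*).
*ahgu*: last vowel = /u/, a high vowel → -ut → *ahguut*.
*rura* — last vowel /a/ (a non-high vowel) → -eb → *ruraeb*.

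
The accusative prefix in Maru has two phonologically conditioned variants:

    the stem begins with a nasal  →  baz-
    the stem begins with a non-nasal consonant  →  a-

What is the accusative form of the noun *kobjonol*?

*kobjonol*: first consonant = /k/, non-nasal → a- → *akobjonol*.

akobjonol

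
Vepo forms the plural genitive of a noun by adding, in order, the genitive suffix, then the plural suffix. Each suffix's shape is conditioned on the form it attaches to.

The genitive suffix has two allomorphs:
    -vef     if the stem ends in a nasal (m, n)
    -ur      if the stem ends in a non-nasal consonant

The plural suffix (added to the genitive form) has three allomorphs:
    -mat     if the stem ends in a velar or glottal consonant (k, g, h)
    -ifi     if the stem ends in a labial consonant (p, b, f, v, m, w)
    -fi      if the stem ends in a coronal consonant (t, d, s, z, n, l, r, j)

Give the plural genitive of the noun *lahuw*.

The final consonant of *lahuw* is /w/, which is non-nasal, so the genitive suffix is -ur, giving *lahuwur*.
The genitive form *lahuwur* — final consonant /r/ (coronal) → -fi → *lahuwurfi*.

lahuwurfi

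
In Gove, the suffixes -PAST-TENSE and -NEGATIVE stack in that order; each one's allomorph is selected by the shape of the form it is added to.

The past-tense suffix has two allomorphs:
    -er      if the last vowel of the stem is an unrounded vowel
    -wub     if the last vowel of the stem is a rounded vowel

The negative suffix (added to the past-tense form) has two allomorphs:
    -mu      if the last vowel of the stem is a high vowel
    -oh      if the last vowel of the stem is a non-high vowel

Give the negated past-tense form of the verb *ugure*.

ugureeroh

Since the last vowel of *ugure* is /e/ (an unrounded vowel), it takes -er, giving *ugureer*.
The past-tense form *ugureer*: last vowel = /e/, a non-high vowel → -oh → *ugureeroh*.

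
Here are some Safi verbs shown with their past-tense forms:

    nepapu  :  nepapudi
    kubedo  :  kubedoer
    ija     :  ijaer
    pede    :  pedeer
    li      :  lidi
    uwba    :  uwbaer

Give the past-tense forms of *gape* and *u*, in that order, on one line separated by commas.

gapeer, udi

The suffix is conditioned by the last vowel: -di when the last vowel of the stem is a high vowel (*nepapu*, *li*); -er when the last vowel of the stem is a non-high vowel (*kubedo*, *ija*, *pede*, *uwba*).
*gape*: last vowel = /e/, a non-high vowel → -er → *gapeer*.
The last vowel of *u* is /u/, which is a high vowel, so the suffix is -di, giving *udi*.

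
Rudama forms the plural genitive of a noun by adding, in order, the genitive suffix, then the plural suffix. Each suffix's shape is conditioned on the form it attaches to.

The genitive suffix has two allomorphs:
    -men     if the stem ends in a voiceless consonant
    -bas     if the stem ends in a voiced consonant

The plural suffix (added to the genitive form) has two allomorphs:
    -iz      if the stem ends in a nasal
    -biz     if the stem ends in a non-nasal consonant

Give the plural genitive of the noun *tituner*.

Since the final consonant of *tituner* is /r/ (voiced), it takes -bas, giving *titunerbas*.
Since the final consonant of the genitive form *titunerbas* is /s/ (non-nasal), it takes -biz, giving *titunerbasbiz*.

titunerbasbiz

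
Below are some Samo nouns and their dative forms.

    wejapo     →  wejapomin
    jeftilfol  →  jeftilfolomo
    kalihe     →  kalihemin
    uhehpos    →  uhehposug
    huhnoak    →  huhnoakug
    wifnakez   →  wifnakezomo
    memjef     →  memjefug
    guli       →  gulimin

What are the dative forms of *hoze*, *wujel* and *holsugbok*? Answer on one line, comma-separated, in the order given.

hozemin, wujelomo, holsugbokug

The suffix is conditioned by the final sound: -ug when the stem ends in a voiceless consonant (*uhehpos*, *huhnoak*, *memjef*); -omo when the stem ends in a voiced consonant (*jeftilfol*, *wifnakez*); -min when the stem ends in a vowel (*wejapo*, *kalihe*, *guli*).
The final sound of *hoze* is /e/, which is a vowel, so the suffix is -min, giving *hozemin*.
The final sound of *wujel* is /l/, which is a voiced consonant, so the suffix is -omo, giving *wujelomo*.
*holsugbok* — final sound /k/ (a voiceless consonant) → -ug → *holsugbokug*.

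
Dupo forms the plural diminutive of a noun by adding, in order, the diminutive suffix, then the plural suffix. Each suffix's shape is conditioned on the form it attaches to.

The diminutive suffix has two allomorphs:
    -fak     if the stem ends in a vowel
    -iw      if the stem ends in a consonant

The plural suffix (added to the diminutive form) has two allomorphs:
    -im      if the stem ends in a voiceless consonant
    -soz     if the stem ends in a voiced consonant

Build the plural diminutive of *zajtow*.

*zajtow* — final sound /w/ (a consonant) → -iw → *zajtowiw*.
The final consonant of the diminutive form *zajtowiw* is /w/, which is voiced, so the plural suffix is -soz, giving *zajtowiwsoz*.

zajtowiwsoz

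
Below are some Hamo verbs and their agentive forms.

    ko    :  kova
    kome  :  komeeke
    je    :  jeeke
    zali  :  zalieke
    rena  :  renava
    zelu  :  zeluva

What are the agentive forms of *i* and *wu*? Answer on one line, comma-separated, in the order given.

The pattern is front/back vowel harmony: -eke when the last vowel of the stem is a front vowel (*kome*, *je*, *zali*); -va when the last vowel of the stem is a back vowel (*ko*, *rena*, *zelu*).
The last vowel of *i* is /i/, which is a front vowel, so the suffix is -eke, giving *ieke*.
*wu*: last vowel = /u/, a back vowel → -va → *wuva*.

ieke, wuva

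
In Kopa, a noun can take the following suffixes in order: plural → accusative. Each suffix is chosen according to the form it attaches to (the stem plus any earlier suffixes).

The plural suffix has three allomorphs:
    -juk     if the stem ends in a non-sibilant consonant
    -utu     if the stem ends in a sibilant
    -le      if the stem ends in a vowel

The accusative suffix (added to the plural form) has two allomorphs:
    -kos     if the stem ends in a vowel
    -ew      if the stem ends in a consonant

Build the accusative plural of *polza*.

polzalekos

Since the final sound of *polza* is /a/ (a vowel), it takes -le, giving *polzale*.
The plural form *polzale*: final sound = /e/, a vowel → -kos → *polzalekos*.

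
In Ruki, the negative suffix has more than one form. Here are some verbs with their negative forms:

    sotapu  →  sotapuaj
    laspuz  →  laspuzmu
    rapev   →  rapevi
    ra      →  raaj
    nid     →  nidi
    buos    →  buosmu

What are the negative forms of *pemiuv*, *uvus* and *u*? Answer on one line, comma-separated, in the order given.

pemiuvi, uvusmu, uaj

The pattern is sibilance of the final sound: -mu when the stem ends in a sibilant (*laspuz*, *buos*); -i when the stem ends in a non-sibilant consonant (*rapev*, *nid*); -aj when the stem ends in a vowel (*sotapu*, *ra*).
*pemiuv*: final sound = /v/, a non-sibilant consonant → -i → *pemiuvi*.
*uvus* — final sound /s/ (a sibilant) → -mu → *uvusmu*.
*u*: final sound = /u/, a vowel → -aj → *uaj*.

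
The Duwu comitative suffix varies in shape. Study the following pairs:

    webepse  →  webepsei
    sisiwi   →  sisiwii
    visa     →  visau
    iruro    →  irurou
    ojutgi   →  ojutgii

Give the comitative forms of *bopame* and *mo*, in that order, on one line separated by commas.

bopamei, mou

The pattern is front/back vowel harmony: -i when the last vowel of the stem is a front vowel (*webepse*, *sisiwi*, *ojutgi*); -u when the last vowel of the stem is a back vowel (*visa*, *iruro*).
*bopame*: last vowel = /e/, a front vowel → -i → *bopamei*.
Since the last vowel of *mo* is /o/ (a back vowel), it takes -u, giving *mou*.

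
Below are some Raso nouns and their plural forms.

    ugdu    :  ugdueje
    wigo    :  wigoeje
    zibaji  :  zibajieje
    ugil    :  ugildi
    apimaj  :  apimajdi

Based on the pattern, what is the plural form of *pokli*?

The pattern is consonant vs. vowel: -di when the stem ends in a consonant (*ugil*, *apimaj*); -eje when the stem ends in a vowel (*ugdu*, *wigo*, *zibaji*).
*pokli* — final sound /i/ (a vowel) → -eje → *poklieje*.

poklieje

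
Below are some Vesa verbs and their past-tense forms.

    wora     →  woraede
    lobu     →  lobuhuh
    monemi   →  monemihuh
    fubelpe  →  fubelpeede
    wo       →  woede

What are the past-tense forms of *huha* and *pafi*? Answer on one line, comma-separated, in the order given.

Looking at the last vowel of each stem: -huh when the last vowel of the stem is a high vowel (*lobu*, *monemi*); -ede when the last vowel of the stem is a non-high vowel (*wora*, *fubelpe*, *wo*).
*huha* — last vowel /a/ (a non-high vowel) → -ede → *huhaede*.
*pafi*: last vowel = /i/, a high vowel → -huh → *pafihuh*.

huhaede, pafihuh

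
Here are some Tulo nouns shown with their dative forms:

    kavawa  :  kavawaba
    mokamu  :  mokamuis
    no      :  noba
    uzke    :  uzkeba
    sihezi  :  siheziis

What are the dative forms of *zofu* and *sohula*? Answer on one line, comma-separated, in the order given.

zofuis, sohulaba

The alternation tracks the last vowel of the stem — -is when the last vowel of the stem is a high vowel (*mokamu*, *sihezi*); -ba when the last vowel of the stem is a non-high vowel (*kavawa*, *no*, *uzke*).
*zofu*: last vowel = /u/, a high vowel → -is → *zofuis*.
The last vowel of *sohula* is /a/, which is a non-high vowel, so the suffix is -ba, giving *sohulaba*.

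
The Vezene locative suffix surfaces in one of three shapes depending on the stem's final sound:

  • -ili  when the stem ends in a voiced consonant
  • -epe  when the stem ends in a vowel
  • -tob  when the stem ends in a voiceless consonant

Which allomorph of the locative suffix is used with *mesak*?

*mesak* — final sound /k/ (a voiceless consonant) → -tob.

-tob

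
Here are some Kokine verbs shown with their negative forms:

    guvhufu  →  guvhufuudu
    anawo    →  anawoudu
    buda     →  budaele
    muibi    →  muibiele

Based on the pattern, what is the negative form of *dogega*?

The alternation tracks the last vowel of the stem — -udu when the last vowel of the stem is a rounded vowel (*guvhufu*, *anawo*); -ele when the last vowel of the stem is an unrounded vowel (*buda*, *muibi*).
Since the last vowel of *dogega* is /a/ (an unrounded vowel), it takes -ele, giving *dogegaele*.

dogegaele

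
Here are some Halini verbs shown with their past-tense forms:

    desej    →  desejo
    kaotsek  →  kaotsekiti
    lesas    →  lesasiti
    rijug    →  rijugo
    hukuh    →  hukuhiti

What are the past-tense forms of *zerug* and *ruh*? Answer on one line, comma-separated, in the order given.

zerugo, ruhiti

The alternation tracks the final consonant of the stem — -iti when the stem ends in a voiceless consonant (*kaotsek*, *lesas*, *hukuh*); -o when the stem ends in a voiced consonant (*desej*, *rijug*).
*zerug* — final consonant /g/ (voiced) → -o → *zerugo*.
*ruh* — final consonant /h/ (voiceless) → -iti → *ruhiti*.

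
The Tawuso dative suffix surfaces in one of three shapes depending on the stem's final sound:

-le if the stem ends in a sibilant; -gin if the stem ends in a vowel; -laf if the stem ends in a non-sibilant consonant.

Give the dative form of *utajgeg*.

*utajgeg*: final sound = /g/, a non-sibilant consonant → -laf → *utajgeglaf*.

utajgeglaf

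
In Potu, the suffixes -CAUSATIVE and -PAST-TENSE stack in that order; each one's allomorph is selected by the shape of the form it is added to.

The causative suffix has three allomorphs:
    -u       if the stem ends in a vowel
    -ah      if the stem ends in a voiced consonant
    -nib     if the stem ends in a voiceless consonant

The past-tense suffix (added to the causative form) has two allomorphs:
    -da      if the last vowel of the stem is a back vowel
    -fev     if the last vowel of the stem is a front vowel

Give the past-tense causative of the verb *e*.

euda

Since the final sound of *e* is /e/ (a vowel), it takes -u, giving *eu*.
The last vowel of the causative form *eu* is /u/, which is a back vowel, so the past-tense suffix is -da, giving *euda*.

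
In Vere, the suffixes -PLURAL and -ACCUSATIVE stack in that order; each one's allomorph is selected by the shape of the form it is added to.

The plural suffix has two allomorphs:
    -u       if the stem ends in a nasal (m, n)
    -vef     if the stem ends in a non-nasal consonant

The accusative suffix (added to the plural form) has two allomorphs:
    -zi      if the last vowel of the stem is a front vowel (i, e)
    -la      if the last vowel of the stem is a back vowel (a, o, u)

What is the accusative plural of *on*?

*on*: final consonant = /n/, a nasal → -u → *onu*.
The last vowel of the plural form *onu* is /u/, which is a back vowel, so the accusative suffix is -la, giving *onula*.

onula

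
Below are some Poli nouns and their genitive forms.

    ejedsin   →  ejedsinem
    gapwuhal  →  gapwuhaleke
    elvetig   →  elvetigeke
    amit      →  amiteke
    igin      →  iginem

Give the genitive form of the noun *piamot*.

piamoteke

The pattern is nasality of the final consonant: -em when the stem ends in a nasal (*ejedsin*, *igin*); -eke when the stem ends in a non-nasal consonant (*gapwuhal*, *elvetig*, *amit*).
The final consonant of *piamot* is /t/, which is non-nasal, so the suffix is -eke, giving *piamoteke*.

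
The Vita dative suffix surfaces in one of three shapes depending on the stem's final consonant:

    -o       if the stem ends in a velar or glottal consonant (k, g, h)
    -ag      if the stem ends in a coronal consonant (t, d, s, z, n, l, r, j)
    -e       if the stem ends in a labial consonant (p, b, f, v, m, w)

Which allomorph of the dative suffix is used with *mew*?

Since the final consonant of *mew* is /w/ (labial), it takes -e.

-e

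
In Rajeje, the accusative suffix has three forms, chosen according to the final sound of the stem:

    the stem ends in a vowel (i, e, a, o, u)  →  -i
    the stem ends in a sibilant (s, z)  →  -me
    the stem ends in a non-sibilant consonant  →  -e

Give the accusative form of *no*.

noi

The final sound of *no* is /o/, which is a vowel, so the suffix is -i, giving *noi*.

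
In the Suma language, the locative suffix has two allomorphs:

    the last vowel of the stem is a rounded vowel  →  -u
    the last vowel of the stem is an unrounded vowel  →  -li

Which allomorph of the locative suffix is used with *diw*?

-li

*diw* — last vowel /i/ (an unrounded vowel) → -li.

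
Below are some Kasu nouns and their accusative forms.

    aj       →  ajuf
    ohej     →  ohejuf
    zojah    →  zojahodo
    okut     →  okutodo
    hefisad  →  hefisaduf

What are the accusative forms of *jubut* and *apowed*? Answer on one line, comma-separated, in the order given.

The alternation tracks the final consonant of the stem — -odo when the stem ends in a voiceless consonant (*zojah*, *okut*); -uf when the stem ends in a voiced consonant (*aj*, *ohej*, *hefisad*).
*jubut*: final consonant = /t/, voiceless → -odo → *jubutodo*.
*apowed* — final consonant /d/ (voiced) → -uf → *apoweduf*.

jubutodo, apoweduf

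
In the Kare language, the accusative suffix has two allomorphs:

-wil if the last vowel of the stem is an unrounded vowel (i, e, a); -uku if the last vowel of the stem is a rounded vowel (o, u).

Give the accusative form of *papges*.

*papges*: last vowel = /e/, an unrounded vowel → -wil → *papgeswil*.

papgeswil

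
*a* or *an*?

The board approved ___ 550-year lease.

a

The indefinite article is chosen by the initial *sound* of the following word, not its spelling.
The number *550* is spoken "five hundred …", beginning with /faɪv/ — a consonant sound.
So the article is *a*: The board approved a 550-year lease.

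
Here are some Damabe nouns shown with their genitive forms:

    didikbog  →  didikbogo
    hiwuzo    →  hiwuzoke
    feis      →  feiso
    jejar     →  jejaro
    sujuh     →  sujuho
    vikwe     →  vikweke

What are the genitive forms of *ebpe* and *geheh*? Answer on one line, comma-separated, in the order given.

ebpeke, geheho

The pattern is consonant vs. vowel: -o when the stem ends in a consonant (*didikbog*, *feis*, *jejar*, *sujuh*); -ke when the stem ends in a vowel (*hiwuzo*, *vikwe*).
The final sound of *ebpe* is /e/, which is a vowel, so the suffix is -ke, giving *ebpeke*.
*geheh*: final sound = /h/, a consonant → -o → *geheho*.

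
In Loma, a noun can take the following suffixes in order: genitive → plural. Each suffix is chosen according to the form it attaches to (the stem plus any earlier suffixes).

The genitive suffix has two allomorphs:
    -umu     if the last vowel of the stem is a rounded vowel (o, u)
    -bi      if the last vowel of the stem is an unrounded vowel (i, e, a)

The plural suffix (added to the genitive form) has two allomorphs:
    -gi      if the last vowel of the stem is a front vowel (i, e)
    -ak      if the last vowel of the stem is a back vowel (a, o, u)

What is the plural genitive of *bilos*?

bilosumuak

Since the last vowel of *bilos* is /o/ (a rounded vowel), it takes -umu, giving *bilosumu*.
The last vowel of the genitive form *bilosumu* is /u/, which is a back vowel, so the plural suffix is -ak, giving *bilosumuak*.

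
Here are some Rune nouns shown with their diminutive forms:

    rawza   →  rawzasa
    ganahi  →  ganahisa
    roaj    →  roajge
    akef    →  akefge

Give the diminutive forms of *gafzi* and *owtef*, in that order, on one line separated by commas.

The alternation tracks the final sound of the stem — -ge when the stem ends in a consonant (*roaj*, *akef*); -sa when the stem ends in a vowel (*rawza*, *ganahi*).
The final sound of *gafzi* is /i/, which is a vowel, so the suffix is -sa, giving *gafzisa*.
The final sound of *owtef* is /f/, which is a consonant, so the suffix is -ge, giving *owtefge*.

gafzisa, owtefge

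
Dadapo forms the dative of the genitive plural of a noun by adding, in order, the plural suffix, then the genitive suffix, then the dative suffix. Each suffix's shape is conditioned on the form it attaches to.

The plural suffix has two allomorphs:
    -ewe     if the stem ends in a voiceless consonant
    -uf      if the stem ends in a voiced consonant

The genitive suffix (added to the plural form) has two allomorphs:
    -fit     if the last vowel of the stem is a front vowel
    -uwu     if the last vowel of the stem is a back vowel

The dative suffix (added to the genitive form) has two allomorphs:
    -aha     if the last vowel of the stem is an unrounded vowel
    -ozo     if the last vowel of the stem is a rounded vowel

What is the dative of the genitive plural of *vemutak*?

*vemutak* — final consonant /k/ (voiceless) → -ewe → *vemutakewe*.
The plural form *vemutakewe*: last vowel = /e/, a front vowel → -fit → *vemutakewefit*.
The genitive form *vemutakewefit*: last vowel = /i/, an unrounded vowel → -aha → *vemutakewefitaha*.

vemutakewefitaha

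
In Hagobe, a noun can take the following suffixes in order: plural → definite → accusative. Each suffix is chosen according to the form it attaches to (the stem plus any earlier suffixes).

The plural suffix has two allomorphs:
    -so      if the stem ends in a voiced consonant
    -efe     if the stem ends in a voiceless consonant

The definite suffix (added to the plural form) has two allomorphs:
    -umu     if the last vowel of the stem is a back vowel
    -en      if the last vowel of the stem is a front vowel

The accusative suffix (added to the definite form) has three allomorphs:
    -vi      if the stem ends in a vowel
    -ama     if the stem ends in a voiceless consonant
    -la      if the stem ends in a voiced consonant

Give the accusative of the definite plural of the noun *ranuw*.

ranuwsoumuvi

*ranuw* — final consonant /w/ (voiced) → -so → *ranuwso*.
The last vowel of the plural form *ranuwso* is /o/, which is a back vowel, so the definite suffix is -umu, giving *ranuwsoumu*.
The definite form *ranuwsoumu* — final sound /u/ (a vowel) → -vi → *ranuwsoumuvi*.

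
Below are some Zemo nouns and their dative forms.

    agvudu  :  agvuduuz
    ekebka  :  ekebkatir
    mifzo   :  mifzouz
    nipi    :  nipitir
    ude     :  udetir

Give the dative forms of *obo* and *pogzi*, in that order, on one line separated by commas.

The pattern is rounding harmony: -uz when the last vowel of the stem is a rounded vowel (*agvudu*, *mifzo*); -tir when the last vowel of the stem is an unrounded vowel (*ekebka*, *nipi*, *ude*).
The last vowel of *obo* is /o/, which is a rounded vowel, so the suffix is -uz, giving *obouz*.
*pogzi* — last vowel /i/ (an unrounded vowel) → -tir → *pogzitir*.

obouz, pogzitir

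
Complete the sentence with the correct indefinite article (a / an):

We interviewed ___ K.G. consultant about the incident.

a

The indefinite article is chosen by the initial *sound* of the following word, not its spelling.
The initialism *K.G.* is read letter by letter; the first letter, K, is pronounced /keɪ/, which begins with a consonant sound.
So the article is *a*: We interviewed a K.G. consultant about the incident.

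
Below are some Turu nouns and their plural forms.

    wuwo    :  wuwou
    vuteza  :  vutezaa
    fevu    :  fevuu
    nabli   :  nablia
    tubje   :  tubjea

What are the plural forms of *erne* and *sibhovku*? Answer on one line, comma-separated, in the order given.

The suffix is conditioned by the last vowel: -u when the last vowel of the stem is a rounded vowel (*wuwo*, *fevu*); -a when the last vowel of the stem is an unrounded vowel (*vuteza*, *nabli*, *tubje*).
Since the last vowel of *erne* is /e/ (an unrounded vowel), it takes -a, giving *ernea*.
*sibhovku*: last vowel = /u/, a rounded vowel → -u → *sibhovkuu*.

ernea, sibhovkuu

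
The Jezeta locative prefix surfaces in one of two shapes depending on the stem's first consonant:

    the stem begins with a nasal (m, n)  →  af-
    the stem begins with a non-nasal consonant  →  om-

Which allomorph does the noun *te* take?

om-

The first consonant of *te* is /t/, which is non-nasal, so the prefix is om-.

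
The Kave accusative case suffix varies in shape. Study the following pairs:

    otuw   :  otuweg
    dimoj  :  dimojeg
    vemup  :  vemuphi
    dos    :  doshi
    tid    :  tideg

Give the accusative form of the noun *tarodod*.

The alternation tracks the final consonant of the stem — -hi when the stem ends in a voiceless consonant (*vemup*, *dos*); -eg when the stem ends in a voiced consonant (*otuw*, *dimoj*, *tid*).
*tarodod* — final consonant /d/ (voiced) → -eg → *tarododeg*.

tarododeg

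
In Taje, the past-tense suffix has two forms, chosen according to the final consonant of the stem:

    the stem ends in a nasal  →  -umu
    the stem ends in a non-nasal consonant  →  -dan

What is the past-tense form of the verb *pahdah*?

pahdahdan

*pahdah*: final consonant = /h/, non-nasal → -dan → *pahdahdan*.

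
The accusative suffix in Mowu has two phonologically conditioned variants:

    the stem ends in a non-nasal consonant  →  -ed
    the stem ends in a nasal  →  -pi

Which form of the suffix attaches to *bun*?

-pi

*bun*: final consonant = /n/, a nasal → -pi.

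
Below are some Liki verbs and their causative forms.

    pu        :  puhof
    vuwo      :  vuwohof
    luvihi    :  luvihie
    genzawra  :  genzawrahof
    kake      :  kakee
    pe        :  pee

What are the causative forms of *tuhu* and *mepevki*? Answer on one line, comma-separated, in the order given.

tuhuhof, mepevkie

The pattern is front/back vowel harmony: -e when the last vowel of the stem is a front vowel (*luvihi*, *kake*, *pe*); -hof when the last vowel of the stem is a back vowel (*pu*, *vuwo*, *genzawra*).
*tuhu* — last vowel /u/ (a back vowel) → -hof → *tuhuhof*.
The last vowel of *mepevki* is /i/, which is a front vowel, so the suffix is -e, giving *mepevkie*.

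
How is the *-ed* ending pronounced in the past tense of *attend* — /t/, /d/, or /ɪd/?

The stem *attend* ends in /t/ or /d/.
The -ed suffix is realized as /ɪd/ after /t, d/; as /t/ after other voiceless consonants; and as /d/ after other voiced sounds.
So -ed on *attend* is pronounced /ɪd/.

/ɪd/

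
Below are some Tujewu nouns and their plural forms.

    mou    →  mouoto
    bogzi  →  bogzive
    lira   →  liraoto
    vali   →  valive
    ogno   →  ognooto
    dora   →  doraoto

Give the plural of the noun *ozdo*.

Looking at the last vowel of each stem: -ve when the last vowel of the stem is a front vowel (*bogzi*, *vali*); -oto when the last vowel of the stem is a back vowel (*mou*, *lira*, *ogno*, *dora*).
*ozdo*: last vowel = /o/, a back vowel → -oto → *ozdooto*.

ozdooto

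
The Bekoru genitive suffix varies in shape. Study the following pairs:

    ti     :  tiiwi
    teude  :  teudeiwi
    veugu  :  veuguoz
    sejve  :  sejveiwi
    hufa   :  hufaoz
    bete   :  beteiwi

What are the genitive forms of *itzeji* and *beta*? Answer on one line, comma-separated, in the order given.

itzejiiwi, betaoz

Looking at the last vowel of each stem: -iwi when the last vowel of the stem is a front vowel (*ti*, *teude*, *sejve*, *bete*); -oz when the last vowel of the stem is a back vowel (*veugu*, *hufa*).
Since the last vowel of *itzeji* is /i/ (a front vowel), it takes -iwi, giving *itzejiiwi*.
Since the last vowel of *beta* is /a/ (a back vowel), it takes -oz, giving *betaoz*.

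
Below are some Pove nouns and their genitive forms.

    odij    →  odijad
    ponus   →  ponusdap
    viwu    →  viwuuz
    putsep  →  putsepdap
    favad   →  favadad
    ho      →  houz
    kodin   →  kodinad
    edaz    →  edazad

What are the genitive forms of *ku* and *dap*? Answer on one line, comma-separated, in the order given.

Looking at the final sound of each stem: -dap when the stem ends in a voiceless consonant (*ponus*, *putsep*); -ad when the stem ends in a voiced consonant (*odij*, *favad*, *kodin*, *edaz*); -uz when the stem ends in a vowel (*viwu*, *ho*).
Since the final sound of *ku* is /u/ (a vowel), it takes -uz, giving *kuuz*.
*dap*: final sound = /p/, a voiceless consonant → -dap → *dapdap*.

kuuz, dapdap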